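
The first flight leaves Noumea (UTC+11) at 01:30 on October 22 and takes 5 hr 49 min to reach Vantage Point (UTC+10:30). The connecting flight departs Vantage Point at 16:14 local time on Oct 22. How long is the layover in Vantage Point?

9 hours 25 minutes

Convert departure to UTC: 01:30 − 11:00 = 14:30 UTC on Oct 21.
Add 5 hours and 49 minutes flight time → 20:19 UTC.
Vantage Point is UTC+10:30, so local arrival = 20:19 + 10:30 = 06:49 on Oct 22.
Layover = 16:14 − 06:49 = 9 hours 25 minutes.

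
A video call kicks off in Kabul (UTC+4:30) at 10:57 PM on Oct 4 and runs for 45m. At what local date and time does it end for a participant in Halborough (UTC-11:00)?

Convert start to UTC: 10:57 PM − 4:30 = 6:27 PM UTC on Oct 4.
Add 45 minutes duration → 7:12 PM UTC.
Halborough is UTC−11:00, so local end time = 7:12 PM − 11:00 = 8:12 AM on Oct 4.

8:12 AM on Oct 4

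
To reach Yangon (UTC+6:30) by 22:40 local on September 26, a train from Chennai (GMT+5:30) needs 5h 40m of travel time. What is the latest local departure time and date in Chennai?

Target arrival in UTC: 22:40 − 6:30 = 16:10 on Sep 26.
Subtract 5 hours and 40 minutes → departure 10:30 UTC on Sep 26.
Chennai is UTC+5:30: 10:30 + 5:30 = 16:00 on Sep 26.

16:00 on September 26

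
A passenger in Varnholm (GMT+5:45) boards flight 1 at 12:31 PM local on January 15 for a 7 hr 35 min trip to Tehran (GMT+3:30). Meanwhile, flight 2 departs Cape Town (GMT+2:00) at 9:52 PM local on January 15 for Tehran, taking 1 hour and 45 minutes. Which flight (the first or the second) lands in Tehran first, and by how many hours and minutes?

Flight 1 in UTC: 12:31 PM − 5:45 = 6:46 AM on Jan 15.
+7 hours and 35 minutes → arrive 2:21 PM UTC on Jan 15.
Flight 2 in UTC: 9:52 PM − 2:00 = 7:52 PM on Jan 15.
+1 hour and 45 minutes → arrive 9:37 PM UTC on Jan 15.
Flight 1 lands earlier by 7 hours 16 minutes.

the first, by 7 hours 16 minutes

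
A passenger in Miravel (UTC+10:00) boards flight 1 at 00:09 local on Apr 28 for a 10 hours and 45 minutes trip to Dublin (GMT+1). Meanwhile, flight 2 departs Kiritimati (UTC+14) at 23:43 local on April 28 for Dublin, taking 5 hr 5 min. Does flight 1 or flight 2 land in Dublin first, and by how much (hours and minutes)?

Flight 1 in UTC: 00:09 − 10:00 = 14:09 on Apr 27.
+10 hours and 45 minutes → arrive 00:54 UTC on Apr 28.
Flight 2 in UTC: 23:43 − 14:00 = 09:43 on Apr 28.
+5 hours and 5 minutes → arrive 14:48 UTC on Apr 28.
Flight 1 lands earlier by 13 hours 54 minutes.

the first, by 13 hours 54 minutes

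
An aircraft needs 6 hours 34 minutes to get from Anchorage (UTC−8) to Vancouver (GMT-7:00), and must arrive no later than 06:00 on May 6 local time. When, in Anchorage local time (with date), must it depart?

Target arrival in UTC: 06:00 + 7:00 = 13:00 on May 6.
Subtract 6 hours 34 minutes → departure 06:26 UTC on May 6.
Anchorage is UTC−8:00: 06:26 − 8:00 = 22:26 on May 5.

22:26 on May 5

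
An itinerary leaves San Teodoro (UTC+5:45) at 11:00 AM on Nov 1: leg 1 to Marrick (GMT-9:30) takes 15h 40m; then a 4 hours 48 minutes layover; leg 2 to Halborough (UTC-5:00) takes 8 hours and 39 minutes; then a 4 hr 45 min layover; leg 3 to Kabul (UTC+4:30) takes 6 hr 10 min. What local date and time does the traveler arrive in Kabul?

1:47 AM on Nov 3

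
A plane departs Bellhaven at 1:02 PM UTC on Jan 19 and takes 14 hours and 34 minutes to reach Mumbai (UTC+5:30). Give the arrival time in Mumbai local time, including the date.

9:06 AM on Jan 20

Departure is given in UTC: 1:02 PM on Jan 19.
Add 14 hours and 34 minutes → 3:36 AM UTC (Jan 20).
Mumbai is UTC+5:30: 3:36 AM + 5:30 = 9:06 AM on Jan 20.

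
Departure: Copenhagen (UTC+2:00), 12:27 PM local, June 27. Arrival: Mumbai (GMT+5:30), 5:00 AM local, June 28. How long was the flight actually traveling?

Mumbai is 3:30 ahead of Copenhagen.
Clock-face elapsed time (ignoring zones) is 16 hours 33 minutes.
Actual elapsed = 16 hours 33 minutes − 3:30 = 13 hours 3 minutes.

13 hours 3 minutes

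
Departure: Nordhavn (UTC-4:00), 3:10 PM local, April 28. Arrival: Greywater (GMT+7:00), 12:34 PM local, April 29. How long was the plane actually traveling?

10 hours 24 minutes

Departure in UTC: 3:10 PM + 4:00 = 7:10 PM on Apr 28.
Arrival in UTC: 12:34 PM − 7:00 = 5:34 AM on Apr 29.
Elapsed = 5:34 AM − 7:10 PM (+1 day) = 10 hours 24 minutes.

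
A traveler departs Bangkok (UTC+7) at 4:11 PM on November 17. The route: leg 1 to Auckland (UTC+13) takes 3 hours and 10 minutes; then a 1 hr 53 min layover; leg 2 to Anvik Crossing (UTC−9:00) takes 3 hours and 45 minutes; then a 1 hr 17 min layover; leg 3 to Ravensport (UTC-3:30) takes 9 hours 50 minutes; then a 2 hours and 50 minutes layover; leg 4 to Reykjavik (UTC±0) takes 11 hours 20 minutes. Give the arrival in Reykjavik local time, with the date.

7:16 PM on Nov 18

Convert departure to UTC: 4:11 PM − 7:00 = 9:11 AM UTC on Nov 17.
Add 3 hours and 10 minutes leg 1 → 12:21 PM UTC.
Add 1 hour 53 minutes layover in Auckland → 2:14 PM UTC.
Add 3 hours and 45 minutes leg 2 → 5:59 PM UTC.
Add 1 hour 17 minutes layover in Anvik Crossing → 7:16 PM UTC.
Add 9 hours and 50 minutes leg 3 → 5:06 AM UTC (Nov 18).
Add 2 hours and 50 minutes layover in Ravensport → 7:56 AM UTC.
Add 11 hours 20 minutes leg 4 → 7:16 PM UTC.
Reykjavik is UTC+0, so local arrival is the same: 7:16 PM on Nov 18.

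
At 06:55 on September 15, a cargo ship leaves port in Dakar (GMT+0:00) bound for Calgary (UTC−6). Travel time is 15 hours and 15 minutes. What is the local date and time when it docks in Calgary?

16:10 on September 15

Calgary is 6:00 behind Dakar.
After 15 hours 15 minutes it is 22:10 in Dakar.
Shift by the zone difference: 22:10 − 6:00 = 16:10 on Sep 15 in Calgary.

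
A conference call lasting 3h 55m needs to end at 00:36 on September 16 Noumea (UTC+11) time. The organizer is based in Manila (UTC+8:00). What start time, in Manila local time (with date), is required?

17:41 on September 15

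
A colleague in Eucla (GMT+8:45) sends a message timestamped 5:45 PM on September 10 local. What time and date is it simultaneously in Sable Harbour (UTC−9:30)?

11:30 PM on September 9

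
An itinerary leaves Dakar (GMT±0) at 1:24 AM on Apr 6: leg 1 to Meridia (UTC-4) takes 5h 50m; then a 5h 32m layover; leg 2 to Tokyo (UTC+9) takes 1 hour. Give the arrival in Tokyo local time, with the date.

Dakar is at UTC+0, so departure is already 1:24 AM UTC on Apr 6.
Add 5 hours 50 minutes leg 1 → 7:14 AM UTC.
Add 5 hours and 32 minutes layover in Meridia → 12:46 PM UTC.
Add 1 hour leg 2 → 1:46 PM UTC.
Tokyo is UTC+9:00, so local arrival = 1:46 PM + 9:00 = 10:46 PM on Apr 6.

10:46 PM on Apr 6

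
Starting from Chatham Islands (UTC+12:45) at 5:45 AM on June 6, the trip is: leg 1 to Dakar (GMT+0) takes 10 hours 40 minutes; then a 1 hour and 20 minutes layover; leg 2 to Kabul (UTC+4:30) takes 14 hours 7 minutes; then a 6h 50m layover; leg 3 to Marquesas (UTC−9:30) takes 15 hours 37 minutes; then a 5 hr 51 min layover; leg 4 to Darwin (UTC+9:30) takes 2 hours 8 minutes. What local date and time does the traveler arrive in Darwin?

11:03 AM on Jun 8

Convert departure to UTC: 5:45 AM − 12:45 = 5:00 PM UTC on Jun 5.
Add 10 hours and 40 minutes leg 1 → 3:40 AM UTC (Jun 6).
Add 1 hour 20 minutes layover in Dakar → 5:00 AM UTC.
Add 14 hours and 7 minutes leg 2 → 7:07 PM UTC.
Add 6 hours 50 minutes layover in Kabul → 1:57 AM UTC (Jun 7).
Add 15 hours and 37 minutes leg 3 → 5:34 PM UTC.
Add 5 hours and 51 minutes layover in Marquesas → 11:25 PM UTC.
Add 2 hours 8 minutes leg 4 → 1:33 AM UTC (Jun 8).
Darwin is UTC+9:30, so local arrival = 1:33 AM + 9:30 = 11:03 AM on Jun 8.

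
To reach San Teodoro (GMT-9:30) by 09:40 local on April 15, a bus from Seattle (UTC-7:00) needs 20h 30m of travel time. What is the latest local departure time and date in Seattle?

15:40 on Apr 14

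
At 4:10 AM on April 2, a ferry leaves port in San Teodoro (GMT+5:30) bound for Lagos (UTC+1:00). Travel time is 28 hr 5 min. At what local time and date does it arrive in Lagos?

3:45 AM on April 3

Convert departure to UTC: 4:10 AM − 5:30 = 10:40 PM UTC on Apr 1.
Add 28 hours 5 minutes travel time → 2:45 AM UTC (Apr 3).
Lagos is UTC+1:00, so local arrival = 2:45 AM + 1:00 = 3:45 AM on Apr 3.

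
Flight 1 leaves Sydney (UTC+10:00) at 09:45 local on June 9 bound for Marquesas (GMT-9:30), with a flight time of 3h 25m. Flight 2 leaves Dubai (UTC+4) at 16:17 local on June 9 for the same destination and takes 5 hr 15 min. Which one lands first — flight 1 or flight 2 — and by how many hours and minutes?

the first, by 14 hours 22 minutes

Flight 1 in UTC: 09:45 − 10:00 = 23:45 on Jun 8.
+3 hours and 25 minutes → arrive 03:10 UTC on Jun 9.
Flight 2 in UTC: 16:17 − 4:00 = 12:17 on Jun 9.
+5 hours 15 minutes → arrive 17:32 UTC on Jun 9.
Flight 1 lands earlier by 14 hours 22 minutes.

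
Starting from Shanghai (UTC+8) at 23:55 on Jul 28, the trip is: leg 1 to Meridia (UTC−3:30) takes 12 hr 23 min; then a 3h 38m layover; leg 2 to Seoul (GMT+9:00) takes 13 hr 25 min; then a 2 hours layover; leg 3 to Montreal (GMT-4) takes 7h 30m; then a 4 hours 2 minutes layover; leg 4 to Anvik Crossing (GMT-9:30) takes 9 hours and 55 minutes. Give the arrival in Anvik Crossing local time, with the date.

Convert departure to UTC: 23:55 − 8:00 = 15:55 UTC on Jul 28.
Add 12 hours and 23 minutes leg 1 → 04:18 UTC (Jul 29).
Add 3 hours 38 minutes layover in Meridia → 07:56 UTC.
Add 13 hours and 25 minutes leg 2 → 21:21 UTC.
Add 2 hours layover in Seoul → 23:21 UTC.
Add 7 hours 30 minutes leg 3 → 06:51 UTC (Jul 30).
Add 4 hours and 2 minutes layover in Montreal → 10:53 UTC.
Add 9 hours and 55 minutes leg 4 → 20:48 UTC.
Anvik Crossing is UTC−9:30, so local arrival = 20:48 − 9:30 = 11:18 on Jul 30.

11:18 on July 30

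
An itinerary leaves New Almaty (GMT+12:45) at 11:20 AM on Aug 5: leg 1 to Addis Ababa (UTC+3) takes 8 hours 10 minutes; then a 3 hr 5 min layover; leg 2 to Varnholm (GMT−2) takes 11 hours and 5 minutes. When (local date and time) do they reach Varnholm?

6:55 PM on August 5

Convert departure to UTC: 11:20 AM − 12:45 = 10:35 PM UTC on Aug 4.
Add 8 hours 10 minutes leg 1 → 6:45 AM UTC (Aug 5).
Add 3 hours 5 minutes layover in Addis Ababa → 9:50 AM UTC.
Add 11 hours and 5 minutes leg 2 → 8:55 PM UTC.
Varnholm is UTC−2:00, so local arrival = 8:55 PM − 2:00 = 6:55 PM on Aug 5.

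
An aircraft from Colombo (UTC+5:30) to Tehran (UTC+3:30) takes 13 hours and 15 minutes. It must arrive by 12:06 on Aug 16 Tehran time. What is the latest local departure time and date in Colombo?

00:51 on August 16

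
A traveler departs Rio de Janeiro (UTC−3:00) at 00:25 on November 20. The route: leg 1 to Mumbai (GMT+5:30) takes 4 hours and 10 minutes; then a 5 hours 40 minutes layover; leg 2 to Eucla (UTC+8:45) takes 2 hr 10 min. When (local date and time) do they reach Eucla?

Convert departure to UTC: 00:25 + 3:00 = 03:25 UTC on Nov 20.
Add 4 hours and 10 minutes leg 1 → 07:35 UTC.
Add 5 hours 40 minutes layover in Mumbai → 13:15 UTC.
Add 2 hours and 10 minutes leg 2 → 15:25 UTC.
Eucla is UTC+8:45, so local arrival = 15:25 + 8:45 = 00:10 on Nov 21.

00:10 on November 21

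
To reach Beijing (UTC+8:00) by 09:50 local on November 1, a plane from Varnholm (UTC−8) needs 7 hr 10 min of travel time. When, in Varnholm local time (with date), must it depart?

Target arrival in UTC: 09:50 − 8:00 = 01:50 on Nov 1.
Subtract 7 hours and 10 minutes → departure 18:40 UTC on Oct 31.
Varnholm is UTC−8:00: 18:40 − 8:00 = 10:40 on Oct 31.

10:40 on October 31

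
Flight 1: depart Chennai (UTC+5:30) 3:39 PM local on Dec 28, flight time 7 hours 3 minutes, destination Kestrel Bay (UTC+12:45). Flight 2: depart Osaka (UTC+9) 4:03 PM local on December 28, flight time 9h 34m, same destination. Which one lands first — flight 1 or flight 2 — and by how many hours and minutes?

the second, by 35 minutes

Flight 1 in UTC: 3:39 PM − 5:30 = 10:09 AM on Dec 28.
+7 hours 3 minutes → arrive 5:12 PM UTC on Dec 28.
Flight 2 in UTC: 4:03 PM − 9:00 = 7:03 AM on Dec 28.
+9 hours and 34 minutes → arrive 4:37 PM UTC on Dec 28.
Flight 2 lands earlier by 35 minutes.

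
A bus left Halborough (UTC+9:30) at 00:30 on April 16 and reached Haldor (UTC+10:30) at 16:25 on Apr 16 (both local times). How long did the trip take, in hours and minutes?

14 hours 55 minutes

Departure in UTC: 00:30 − 9:30 = 15:00 on Apr 15.
Arrival in UTC: 16:25 − 10:30 = 05:55 on Apr 16.
Elapsed = 05:55 − 15:00 (+1 day) = 14 hours 55 minutes.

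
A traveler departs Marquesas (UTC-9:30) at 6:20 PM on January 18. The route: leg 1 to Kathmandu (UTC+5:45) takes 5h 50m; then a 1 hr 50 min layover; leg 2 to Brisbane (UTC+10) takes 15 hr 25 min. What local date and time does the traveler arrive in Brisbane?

Convert departure to UTC: 6:20 PM + 9:30 = 3:50 AM UTC on Jan 19.
Add 5 hours 50 minutes leg 1 → 9:40 AM UTC.
Add 1 hour and 50 minutes layover in Kathmandu → 11:30 AM UTC.
Add 15 hours and 25 minutes leg 2 → 2:55 AM UTC (Jan 20).
Brisbane is UTC+10:00, so local arrival = 2:55 AM + 10:00 = 12:55 PM on Jan 20.

12:55 PM on January 20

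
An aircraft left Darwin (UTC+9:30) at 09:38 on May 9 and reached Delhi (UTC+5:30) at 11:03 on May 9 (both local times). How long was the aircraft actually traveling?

Delhi is 4:00 behind Darwin.
Clock-face elapsed time (ignoring zones) is 1 hour 25 minutes.
Actual elapsed = 1 hour 25 minutes + 4:00 = 5 hours 25 minutes.

5 hours 25 minutes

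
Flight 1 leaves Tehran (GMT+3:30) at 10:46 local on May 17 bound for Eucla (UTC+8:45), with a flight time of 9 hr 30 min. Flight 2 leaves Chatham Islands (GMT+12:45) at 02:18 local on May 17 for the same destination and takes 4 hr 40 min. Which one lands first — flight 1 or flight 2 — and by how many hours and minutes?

the second, by 22 hours 33 minutes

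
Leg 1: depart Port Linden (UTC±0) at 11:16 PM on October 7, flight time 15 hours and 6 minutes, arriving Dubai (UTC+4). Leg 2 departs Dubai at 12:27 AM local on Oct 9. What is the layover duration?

6 hours 5 minutes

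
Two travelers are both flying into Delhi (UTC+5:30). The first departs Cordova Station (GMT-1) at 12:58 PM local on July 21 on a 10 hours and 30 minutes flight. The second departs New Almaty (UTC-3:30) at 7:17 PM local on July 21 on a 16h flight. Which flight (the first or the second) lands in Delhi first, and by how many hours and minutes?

Flight 1 in UTC: 12:58 PM + 1:00 = 1:58 PM on Jul 21.
+10 hours and 30 minutes → arrive 12:28 AM UTC on Jul 22.
Flight 2 in UTC: 7:17 PM + 3:30 = 10:47 PM on Jul 21.
+16 hours → arrive 2:47 PM UTC on Jul 22.
Flight 1 lands earlier by 14 hours 19 minutes.

the first, by 14 hours 19 minutes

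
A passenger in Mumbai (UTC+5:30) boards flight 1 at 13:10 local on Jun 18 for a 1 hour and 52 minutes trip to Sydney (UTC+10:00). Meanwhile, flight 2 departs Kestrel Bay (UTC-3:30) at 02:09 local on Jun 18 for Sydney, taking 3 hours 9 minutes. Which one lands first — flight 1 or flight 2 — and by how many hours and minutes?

the second, by 44 minutes

Flight 1 in UTC: 13:10 − 5:30 = 07:40 on Jun 18.
+1 hour and 52 minutes → arrive 09:32 UTC on Jun 18.
Flight 2 in UTC: 02:09 + 3:30 = 05:39 on Jun 18.
+3 hours and 9 minutes → arrive 08:48 UTC on Jun 18.
Flight 2 lands earlier by 44 minutes.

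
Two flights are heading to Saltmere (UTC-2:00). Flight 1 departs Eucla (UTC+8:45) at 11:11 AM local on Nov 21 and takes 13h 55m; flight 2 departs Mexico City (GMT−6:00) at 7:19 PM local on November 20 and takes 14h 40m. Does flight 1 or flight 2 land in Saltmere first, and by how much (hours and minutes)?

the second, by 22 minutes

Flight 1 in UTC: 11:11 AM − 8:45 = 2:26 AM on Nov 21.
+13 hours 55 minutes → arrive 4:21 PM UTC on Nov 21.
Flight 2 in UTC: 7:19 PM + 6:00 = 1:19 AM on Nov 21.
+14 hours and 40 minutes → arrive 3:59 PM UTC on Nov 21.
Flight 2 lands earlier by 22 minutes.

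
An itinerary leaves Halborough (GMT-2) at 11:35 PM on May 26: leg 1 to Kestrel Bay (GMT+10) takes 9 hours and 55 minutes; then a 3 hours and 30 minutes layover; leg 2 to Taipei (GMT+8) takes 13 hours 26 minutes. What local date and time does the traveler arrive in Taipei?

Convert departure to UTC: 11:35 PM + 2:00 = 1:35 AM UTC on May 27.
Add 9 hours and 55 minutes leg 1 → 11:30 AM UTC.
Add 3 hours 30 minutes layover in Kestrel Bay → 3:00 PM UTC.
Add 13 hours and 26 minutes leg 2 → 4:26 AM UTC (May 28).
Taipei is UTC+8:00, so local arrival = 4:26 AM + 8:00 = 12:26 PM on May 28.

12:26 PM on May 28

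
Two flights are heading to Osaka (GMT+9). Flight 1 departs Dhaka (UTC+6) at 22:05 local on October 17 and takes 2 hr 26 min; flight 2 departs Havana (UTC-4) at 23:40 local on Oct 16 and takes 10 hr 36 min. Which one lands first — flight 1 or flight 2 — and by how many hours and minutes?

Flight 1 in UTC: 22:05 − 6:00 = 16:05 on Oct 17.
+2 hours and 26 minutes → arrive 18:31 UTC on Oct 17.
Flight 2 in UTC: 23:40 + 4:00 = 03:40 on Oct 17.
+10 hours 36 minutes → arrive 14:16 UTC on Oct 17.
Flight 2 lands earlier by 4 hours 15 minutes.

the second, by 4 hours 15 minutes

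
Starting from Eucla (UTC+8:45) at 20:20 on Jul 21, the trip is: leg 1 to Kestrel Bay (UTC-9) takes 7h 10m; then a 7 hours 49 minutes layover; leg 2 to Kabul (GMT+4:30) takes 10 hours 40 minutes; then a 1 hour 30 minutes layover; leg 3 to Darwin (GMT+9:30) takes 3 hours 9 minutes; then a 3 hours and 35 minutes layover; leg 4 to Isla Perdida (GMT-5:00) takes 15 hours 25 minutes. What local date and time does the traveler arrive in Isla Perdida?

07:53 on Jul 23

Convert departure to UTC: 20:20 − 8:45 = 11:35 UTC on Jul 21.
Add 7 hours and 10 minutes leg 1 → 18:45 UTC.
Add 7 hours 49 minutes layover in Kestrel Bay → 02:34 UTC (Jul 22).
Add 10 hours and 40 minutes leg 2 → 13:14 UTC.
Add 1 hour and 30 minutes layover in Kabul → 14:44 UTC.
Add 3 hours 9 minutes leg 3 → 17:53 UTC.
Add 3 hours 35 minutes layover in Darwin → 21:28 UTC.
Add 15 hours and 25 minutes leg 4 → 12:53 UTC (Jul 23).
Isla Perdida is UTC−5:00, so local arrival = 12:53 − 5:00 = 07:53 on Jul 23.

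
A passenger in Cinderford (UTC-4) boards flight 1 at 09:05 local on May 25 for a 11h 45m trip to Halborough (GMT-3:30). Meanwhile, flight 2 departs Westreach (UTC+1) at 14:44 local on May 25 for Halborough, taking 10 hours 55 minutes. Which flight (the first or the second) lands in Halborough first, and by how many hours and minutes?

Flight 1 in UTC: 09:05 + 4:00 = 13:05 on May 25.
+11 hours 45 minutes → arrive 00:50 UTC on May 26.
Flight 2 in UTC: 14:44 − 1:00 = 13:44 on May 25.
+10 hours 55 minutes → arrive 00:39 UTC on May 26.
Flight 2 lands earlier by 11 minutes.

the second, by 11 minutes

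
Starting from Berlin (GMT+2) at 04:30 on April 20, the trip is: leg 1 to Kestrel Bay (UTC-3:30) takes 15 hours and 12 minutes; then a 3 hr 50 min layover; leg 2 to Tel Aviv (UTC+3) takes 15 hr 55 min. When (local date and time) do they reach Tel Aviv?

16:27 on April 21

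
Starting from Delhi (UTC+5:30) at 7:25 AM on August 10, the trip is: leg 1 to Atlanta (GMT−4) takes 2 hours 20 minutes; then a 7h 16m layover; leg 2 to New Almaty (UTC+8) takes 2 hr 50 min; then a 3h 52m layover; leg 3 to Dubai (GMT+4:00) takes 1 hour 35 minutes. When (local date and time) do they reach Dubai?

11:48 PM on August 10

Convert departure to UTC: 7:25 AM − 5:30 = 1:55 AM UTC on Aug 10.
Add 2 hours 20 minutes leg 1 → 4:15 AM UTC.
Add 7 hours 16 minutes layover in Atlanta → 11:31 AM UTC.
Add 2 hours 50 minutes leg 2 → 2:21 PM UTC.
Add 3 hours 52 minutes layover in New Almaty → 6:13 PM UTC.
Add 1 hour 35 minutes leg 3 → 7:48 PM UTC.
Dubai is UTC+4:00, so local arrival = 7:48 PM + 4:00 = 11:48 PM on Aug 10.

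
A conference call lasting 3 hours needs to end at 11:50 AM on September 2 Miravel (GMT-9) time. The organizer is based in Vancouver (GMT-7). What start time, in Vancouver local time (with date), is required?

Target end time in UTC: 11:50 AM + 9:00 = 8:50 PM on Sep 2.
Subtract 3 hours → start 5:50 PM UTC on Sep 2.
Vancouver is UTC−7:00: 5:50 PM − 7:00 = 10:50 AM on Sep 2.

10:50 AM on September 2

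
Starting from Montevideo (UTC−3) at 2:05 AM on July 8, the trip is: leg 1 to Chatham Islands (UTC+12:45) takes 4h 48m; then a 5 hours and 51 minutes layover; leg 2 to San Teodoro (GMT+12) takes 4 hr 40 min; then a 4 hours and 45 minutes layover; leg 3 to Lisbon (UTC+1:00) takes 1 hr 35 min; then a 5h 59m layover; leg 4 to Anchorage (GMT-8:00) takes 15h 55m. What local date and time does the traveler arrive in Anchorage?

4:38 PM on July 9

Convert departure to UTC: 2:05 AM + 3:00 = 5:05 AM UTC on Jul 8.
Add 4 hours 48 minutes leg 1 → 9:53 AM UTC.
Add 5 hours 51 minutes layover in Chatham Islands → 3:44 PM UTC.
Add 4 hours and 40 minutes leg 2 → 8:24 PM UTC.
Add 4 hours and 45 minutes layover in San Teodoro → 1:09 AM UTC (Jul 9).
Add 1 hour 35 minutes leg 3 → 2:44 AM UTC.
Add 5 hours 59 minutes layover in Lisbon → 8:43 AM UTC.
Add 15 hours and 55 minutes leg 4 → 12:38 AM UTC (Jul 10).
Anchorage is UTC−8:00, so local arrival = 12:38 AM − 8:00 = 4:38 PM on Jul 9.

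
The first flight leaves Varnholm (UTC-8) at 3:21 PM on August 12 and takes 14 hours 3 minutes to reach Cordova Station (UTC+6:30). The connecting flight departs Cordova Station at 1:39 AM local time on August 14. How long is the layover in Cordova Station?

5 hours 45 minutes

Convert departure to UTC: 3:21 PM + 8:00 = 11:21 PM UTC on Aug 12.
Add 14 hours and 3 minutes flight time → 1:24 PM UTC (Aug 13).
Cordova Station is UTC+6:30, so local arrival = 1:24 PM + 6:30 = 7:54 PM on Aug 13.
Layover = 1:39 AM − 7:54 PM (+1 day) = 5 hours 45 minutes.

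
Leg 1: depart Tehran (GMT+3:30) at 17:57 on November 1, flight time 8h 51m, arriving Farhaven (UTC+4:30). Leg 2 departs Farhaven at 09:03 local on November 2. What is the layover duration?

5 hours 15 minutes

Convert departure to UTC: 17:57 − 3:30 = 14:27 UTC on Nov 1.
Add 8 hours 51 minutes flight time → 23:18 UTC.
Farhaven is UTC+4:30, so local arrival = 23:18 + 4:30 = 03:48 on Nov 2.
Layover = 09:03 − 03:48 = 5 hours 15 minutes.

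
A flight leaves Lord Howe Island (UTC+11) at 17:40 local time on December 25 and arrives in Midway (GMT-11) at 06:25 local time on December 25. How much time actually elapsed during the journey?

Departure in UTC: 17:40 − 11:00 = 06:40 on Dec 25.
Arrival in UTC: 06:25 + 11:00 = 17:25 on Dec 25.
Elapsed = 17:25 − 06:40 = 10 hours 45 minutes.

10 hours 45 minutes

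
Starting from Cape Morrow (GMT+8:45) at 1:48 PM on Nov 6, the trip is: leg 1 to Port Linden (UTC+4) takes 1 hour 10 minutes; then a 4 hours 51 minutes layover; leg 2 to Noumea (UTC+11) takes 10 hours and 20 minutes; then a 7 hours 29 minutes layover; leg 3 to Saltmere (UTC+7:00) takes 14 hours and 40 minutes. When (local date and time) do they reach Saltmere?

Convert departure to UTC: 1:48 PM − 8:45 = 5:03 AM UTC on Nov 6.
Add 1 hour and 10 minutes leg 1 → 6:13 AM UTC.
Add 4 hours and 51 minutes layover in Port Linden → 11:04 AM UTC.
Add 10 hours and 20 minutes leg 2 → 9:24 PM UTC.
Add 7 hours 29 minutes layover in Noumea → 4:53 AM UTC (Nov 7).
Add 14 hours 40 minutes leg 3 → 7:33 PM UTC.
Saltmere is UTC+7:00, so local arrival = 7:33 PM + 7:00 = 2:33 AM on Nov 8.

2:33 AM on November 8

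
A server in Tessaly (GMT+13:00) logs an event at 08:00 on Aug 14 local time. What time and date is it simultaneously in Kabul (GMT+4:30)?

In UTC: 08:00 − 13:00 = 19:00 on Aug 13.
Kabul is UTC+4:30: 19:00 + 4:30 = 23:30 on Aug 13.

23:30 on Aug 13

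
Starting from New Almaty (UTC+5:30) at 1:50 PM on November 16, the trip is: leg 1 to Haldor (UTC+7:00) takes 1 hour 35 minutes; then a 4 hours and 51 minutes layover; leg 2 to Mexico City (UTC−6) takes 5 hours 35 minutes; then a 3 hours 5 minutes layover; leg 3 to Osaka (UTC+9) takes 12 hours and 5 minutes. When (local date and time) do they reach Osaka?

Convert departure to UTC: 1:50 PM − 5:30 = 8:20 AM UTC on Nov 16.
Add 1 hour and 35 minutes leg 1 → 9:55 AM UTC.
Add 4 hours and 51 minutes layover in Haldor → 2:46 PM UTC.
Add 5 hours and 35 minutes leg 2 → 8:21 PM UTC.
Add 3 hours and 5 minutes layover in Mexico City → 11:26 PM UTC.
Add 12 hours and 5 minutes leg 3 → 11:31 AM UTC (Nov 17).
Osaka is UTC+9:00, so local arrival = 11:31 AM + 9:00 = 8:31 PM on Nov 17.

8:31 PM on November 17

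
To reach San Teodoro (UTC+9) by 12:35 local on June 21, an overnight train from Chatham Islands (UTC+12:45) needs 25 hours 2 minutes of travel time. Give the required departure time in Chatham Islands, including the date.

Target arrival in UTC: 12:35 − 9:00 = 03:35 on Jun 21.
Subtract 25 hours 2 minutes → departure 02:33 UTC on Jun 20.
Chatham Islands is UTC+12:45: 02:33 + 12:45 = 15:18 on Jun 20.

15:18 on June 20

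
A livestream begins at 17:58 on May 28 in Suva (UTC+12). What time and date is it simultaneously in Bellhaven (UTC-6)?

In UTC: 17:58 − 12:00 = 05:58 on May 28.
Bellhaven is UTC−6:00: 05:58 − 6:00 = 23:58 on May 27.

23:58 on May 27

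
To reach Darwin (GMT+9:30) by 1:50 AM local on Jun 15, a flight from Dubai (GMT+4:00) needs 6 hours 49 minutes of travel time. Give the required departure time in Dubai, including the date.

1:31 PM on June 14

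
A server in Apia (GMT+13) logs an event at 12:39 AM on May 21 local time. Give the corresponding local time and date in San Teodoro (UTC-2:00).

San Teodoro is 15:00 behind Apia.
Shift by the zone difference: 12:39 AM − 15:00 = 9:39 AM on May 20 in San Teodoro.

9:39 AM on May 20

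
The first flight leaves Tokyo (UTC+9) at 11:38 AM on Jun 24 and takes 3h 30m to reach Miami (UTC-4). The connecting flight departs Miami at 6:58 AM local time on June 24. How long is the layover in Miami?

4 hours 50 minutes

Convert departure to UTC: 11:38 AM − 9:00 = 2:38 AM UTC on Jun 24.
Add 3 hours 30 minutes flight time → 6:08 AM UTC.
Miami is UTC−4:00, so local arrival = 6:08 AM − 4:00 = 2:08 AM on Jun 24.
Layover = 6:58 AM − 2:08 AM = 4 hours 50 minutes.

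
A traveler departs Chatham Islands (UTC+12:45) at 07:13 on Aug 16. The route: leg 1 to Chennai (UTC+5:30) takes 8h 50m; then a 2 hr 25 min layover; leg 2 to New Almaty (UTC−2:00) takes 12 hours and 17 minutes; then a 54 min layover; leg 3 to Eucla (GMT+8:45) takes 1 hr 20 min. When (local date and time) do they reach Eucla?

Convert departure to UTC: 07:13 − 12:45 = 18:28 UTC on Aug 15.
Add 8 hours and 50 minutes leg 1 → 03:18 UTC (Aug 16).
Add 2 hours and 25 minutes layover in Chennai → 05:43 UTC.
Add 12 hours and 17 minutes leg 2 → 18:00 UTC.
Add 54 minutes layover in New Almaty → 18:54 UTC.
Add 1 hour and 20 minutes leg 3 → 20:14 UTC.
Eucla is UTC+8:45, so local arrival = 20:14 + 8:45 = 04:59 on Aug 17.

04:59 on August 17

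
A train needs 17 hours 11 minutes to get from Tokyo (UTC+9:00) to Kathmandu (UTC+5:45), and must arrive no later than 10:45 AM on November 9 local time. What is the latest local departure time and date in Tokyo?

8:49 PM on Nov 8

Target arrival in UTC: 10:45 AM − 5:45 = 5:00 AM on Nov 9.
Subtract 17 hours 11 minutes → departure 11:49 AM UTC on Nov 8.
Tokyo is UTC+9:00: 11:49 AM + 9:00 = 8:49 PM on Nov 8.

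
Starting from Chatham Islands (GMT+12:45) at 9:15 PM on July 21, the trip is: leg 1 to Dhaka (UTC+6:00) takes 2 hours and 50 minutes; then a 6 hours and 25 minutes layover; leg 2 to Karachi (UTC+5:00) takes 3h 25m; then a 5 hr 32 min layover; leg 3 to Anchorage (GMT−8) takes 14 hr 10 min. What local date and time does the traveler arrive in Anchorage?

8:52 AM on July 22

Convert departure to UTC: 9:15 PM − 12:45 = 8:30 AM UTC on Jul 21.
Add 2 hours 50 minutes leg 1 → 11:20 AM UTC.
Add 6 hours 25 minutes layover in Dhaka → 5:45 PM UTC.
Add 3 hours 25 minutes leg 2 → 9:10 PM UTC.
Add 5 hours 32 minutes layover in Karachi → 2:42 AM UTC (Jul 22).
Add 14 hours 10 minutes leg 3 → 4:52 PM UTC.
Anchorage is UTC−8:00, so local arrival = 4:52 PM − 8:00 = 8:52 AM on Jul 22.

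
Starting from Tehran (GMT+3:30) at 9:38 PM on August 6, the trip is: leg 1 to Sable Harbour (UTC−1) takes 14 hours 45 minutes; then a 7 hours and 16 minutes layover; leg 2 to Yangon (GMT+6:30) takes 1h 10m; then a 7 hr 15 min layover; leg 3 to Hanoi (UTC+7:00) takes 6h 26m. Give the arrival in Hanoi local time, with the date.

2:00 PM on Aug 8

Convert departure to UTC: 9:38 PM − 3:30 = 6:08 PM UTC on Aug 6.
Add 14 hours and 45 minutes leg 1 → 8:53 AM UTC (Aug 7).
Add 7 hours and 16 minutes layover in Sable Harbour → 4:09 PM UTC.
Add 1 hour 10 minutes leg 2 → 5:19 PM UTC.
Add 7 hours 15 minutes layover in Yangon → 12:34 AM UTC (Aug 8).
Add 6 hours and 26 minutes leg 3 → 7:00 AM UTC.
Hanoi is UTC+7:00, so local arrival = 7:00 AM + 7:00 = 2:00 PM on Aug 8.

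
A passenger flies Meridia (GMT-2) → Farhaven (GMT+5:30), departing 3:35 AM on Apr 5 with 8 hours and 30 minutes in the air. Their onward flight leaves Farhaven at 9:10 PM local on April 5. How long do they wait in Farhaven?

1 hour 35 minutes

Convert departure to UTC: 3:35 AM + 2:00 = 5:35 AM UTC on Apr 5.
Add 8 hours and 30 minutes flight time → 2:05 PM UTC.
Farhaven is UTC+5:30, so local arrival = 2:05 PM + 5:30 = 7:35 PM on Apr 5.
Layover = 9:10 PM − 7:35 PM = 1 hour 35 minutes.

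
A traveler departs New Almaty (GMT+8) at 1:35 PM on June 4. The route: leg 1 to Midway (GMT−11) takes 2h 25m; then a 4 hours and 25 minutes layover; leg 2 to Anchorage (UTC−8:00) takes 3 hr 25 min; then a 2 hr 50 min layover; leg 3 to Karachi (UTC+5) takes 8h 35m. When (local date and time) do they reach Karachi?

Convert departure to UTC: 1:35 PM − 8:00 = 5:35 AM UTC on Jun 4.
Add 2 hours and 25 minutes leg 1 → 8:00 AM UTC.
Add 4 hours 25 minutes layover in Midway → 12:25 PM UTC.
Add 3 hours and 25 minutes leg 2 → 3:50 PM UTC.
Add 2 hours and 50 minutes layover in Anchorage → 6:40 PM UTC.
Add 8 hours and 35 minutes leg 3 → 3:15 AM UTC (Jun 5).
Karachi is UTC+5:00, so local arrival = 3:15 AM + 5:00 = 8:15 AM on Jun 5.

8:15 AM on Jun 5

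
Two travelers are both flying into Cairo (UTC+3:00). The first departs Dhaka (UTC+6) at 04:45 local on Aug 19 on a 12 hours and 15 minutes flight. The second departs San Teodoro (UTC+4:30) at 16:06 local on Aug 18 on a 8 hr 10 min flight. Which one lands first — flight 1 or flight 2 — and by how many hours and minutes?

the second, by 15 hours 14 minutes

Flight 1 in UTC: 04:45 − 6:00 = 22:45 on Aug 18.
+12 hours and 15 minutes → arrive 11:00 UTC on Aug 19.
Flight 2 in UTC: 16:06 − 4:30 = 11:36 on Aug 18.
+8 hours 10 minutes → arrive 19:46 UTC on Aug 18.
Flight 2 lands earlier by 15 hours 14 minutes.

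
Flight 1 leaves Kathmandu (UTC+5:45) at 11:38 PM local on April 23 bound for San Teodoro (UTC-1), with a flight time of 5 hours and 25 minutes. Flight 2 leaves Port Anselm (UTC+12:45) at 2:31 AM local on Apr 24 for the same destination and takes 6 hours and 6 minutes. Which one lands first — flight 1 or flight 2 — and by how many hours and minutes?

the second, by 3 hours 26 minutes

Flight 1 in UTC: 11:38 PM − 5:45 = 5:53 PM on Apr 23.
+5 hours 25 minutes → arrive 11:18 PM UTC on Apr 23.
Flight 2 in UTC: 2:31 AM − 12:45 = 1:46 PM on Apr 23.
+6 hours 6 minutes → arrive 7:52 PM UTC on Apr 23.
Flight 2 lands earlier by 3 hours 26 minutes.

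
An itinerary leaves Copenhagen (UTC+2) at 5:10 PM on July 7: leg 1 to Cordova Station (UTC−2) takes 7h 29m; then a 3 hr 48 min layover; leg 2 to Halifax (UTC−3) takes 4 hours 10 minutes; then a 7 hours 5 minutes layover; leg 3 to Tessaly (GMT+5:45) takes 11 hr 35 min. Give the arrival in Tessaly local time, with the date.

7:02 AM on July 9

Convert departure to UTC: 5:10 PM − 2:00 = 3:10 PM UTC on Jul 7.
Add 7 hours and 29 minutes leg 1 → 10:39 PM UTC.
Add 3 hours and 48 minutes layover in Cordova Station → 2:27 AM UTC (Jul 8).
Add 4 hours and 10 minutes leg 2 → 6:37 AM UTC.
Add 7 hours and 5 minutes layover in Halifax → 1:42 PM UTC.
Add 11 hours and 35 minutes leg 3 → 1:17 AM UTC (Jul 9).
Tessaly is UTC+5:45, so local arrival = 1:17 AM + 5:45 = 7:02 AM on Jul 9.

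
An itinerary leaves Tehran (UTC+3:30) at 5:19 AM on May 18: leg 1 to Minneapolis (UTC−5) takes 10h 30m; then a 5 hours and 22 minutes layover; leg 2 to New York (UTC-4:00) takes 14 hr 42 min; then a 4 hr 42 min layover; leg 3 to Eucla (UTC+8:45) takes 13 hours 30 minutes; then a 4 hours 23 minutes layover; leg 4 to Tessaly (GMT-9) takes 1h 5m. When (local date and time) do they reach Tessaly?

11:03 PM on May 19

Convert departure to UTC: 5:19 AM − 3:30 = 1:49 AM UTC on May 18.
Add 10 hours and 30 minutes leg 1 → 12:19 PM UTC.
Add 5 hours and 22 minutes layover in Minneapolis → 5:41 PM UTC.
Add 14 hours and 42 minutes leg 2 → 8:23 AM UTC (May 19).
Add 4 hours and 42 minutes layover in New York → 1:05 PM UTC.
Add 13 hours 30 minutes leg 3 → 2:35 AM UTC (May 20).
Add 4 hours and 23 minutes layover in Eucla → 6:58 AM UTC.
Add 1 hour 5 minutes leg 4 → 8:03 AM UTC.
Tessaly is UTC−9:00, so local arrival = 8:03 AM − 9:00 = 11:03 PM on May 19.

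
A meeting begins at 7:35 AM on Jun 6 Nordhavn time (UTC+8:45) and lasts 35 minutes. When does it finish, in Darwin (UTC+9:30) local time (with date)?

Convert start to UTC: 7:35 AM − 8:45 = 10:50 PM UTC on Jun 5.
Add 35 minutes duration → 11:25 PM UTC.
Darwin is UTC+9:30, so local end time = 11:25 PM + 9:30 = 8:55 AM on Jun 6.

8:55 AM on June 6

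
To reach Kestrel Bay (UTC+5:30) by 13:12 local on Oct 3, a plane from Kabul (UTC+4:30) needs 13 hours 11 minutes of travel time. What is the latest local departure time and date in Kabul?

23:01 on October 2

Target arrival in UTC: 13:12 − 5:30 = 07:42 on Oct 3.
Subtract 13 hours 11 minutes → departure 18:31 UTC on Oct 2.
Kabul is UTC+4:30: 18:31 + 4:30 = 23:01 on Oct 2.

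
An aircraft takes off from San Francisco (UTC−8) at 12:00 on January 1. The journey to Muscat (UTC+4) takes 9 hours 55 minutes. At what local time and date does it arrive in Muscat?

Convert departure to UTC: 12:00 + 8:00 = 20:00 UTC on Jan 1.
Add 9 hours and 55 minutes travel time → 05:55 UTC (Jan 2).
Muscat is UTC+4:00, so local arrival = 05:55 + 4:00 = 09:55 on Jan 2.

09:55 on Jan 2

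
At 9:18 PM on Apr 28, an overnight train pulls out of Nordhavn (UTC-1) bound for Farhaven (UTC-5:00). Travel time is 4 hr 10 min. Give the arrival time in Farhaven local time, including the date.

Farhaven is 4:00 behind Nordhavn.
After 4 hours and 10 minutes it is 1:28 AM (Apr 29) in Nordhavn.
Shift by the zone difference: 1:28 AM − 4:00 = 9:28 PM on Apr 28 in Farhaven.

9:28 PM on April 28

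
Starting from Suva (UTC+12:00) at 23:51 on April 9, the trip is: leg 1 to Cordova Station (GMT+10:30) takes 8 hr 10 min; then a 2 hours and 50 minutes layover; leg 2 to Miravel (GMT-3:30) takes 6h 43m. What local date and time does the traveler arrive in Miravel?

02:04 on Apr 10

Convert departure to UTC: 23:51 − 12:00 = 11:51 UTC on Apr 9.
Add 8 hours and 10 minutes leg 1 → 20:01 UTC.
Add 2 hours 50 minutes layover in Cordova Station → 22:51 UTC.
Add 6 hours and 43 minutes leg 2 → 05:34 UTC (Apr 10).
Miravel is UTC−3:30, so local arrival = 05:34 − 3:30 = 02:04 on Apr 10.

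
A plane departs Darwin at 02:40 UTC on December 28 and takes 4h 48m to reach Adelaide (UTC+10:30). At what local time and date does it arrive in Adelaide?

Departure is given in UTC: 02:40 on Dec 28.
Add 4 hours and 48 minutes → 07:28 UTC.
Adelaide is UTC+10:30: 07:28 + 10:30 = 17:58 on Dec 28.

17:58 on December 28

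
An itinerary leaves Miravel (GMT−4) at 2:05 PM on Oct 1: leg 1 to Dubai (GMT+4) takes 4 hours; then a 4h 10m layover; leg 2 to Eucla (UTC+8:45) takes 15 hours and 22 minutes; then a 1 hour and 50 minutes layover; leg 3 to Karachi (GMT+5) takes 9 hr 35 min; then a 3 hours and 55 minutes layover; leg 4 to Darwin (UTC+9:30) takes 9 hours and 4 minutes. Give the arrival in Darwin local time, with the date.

Convert departure to UTC: 2:05 PM + 4:00 = 6:05 PM UTC on Oct 1.
Add 4 hours leg 1 → 10:05 PM UTC.
Add 4 hours 10 minutes layover in Dubai → 2:15 AM UTC (Oct 2).
Add 15 hours 22 minutes leg 2 → 5:37 PM UTC.
Add 1 hour 50 minutes layover in Eucla → 7:27 PM UTC.
Add 9 hours 35 minutes leg 3 → 5:02 AM UTC (Oct 3).
Add 3 hours and 55 minutes layover in Karachi → 8:57 AM UTC.
Add 9 hours 4 minutes leg 4 → 6:01 PM UTC.
Darwin is UTC+9:30, so local arrival = 6:01 PM + 9:30 = 3:31 AM on Oct 4.

3:31 AM on October 4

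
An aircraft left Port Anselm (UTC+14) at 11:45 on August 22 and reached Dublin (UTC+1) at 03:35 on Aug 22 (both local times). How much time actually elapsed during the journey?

4 hours 50 minutes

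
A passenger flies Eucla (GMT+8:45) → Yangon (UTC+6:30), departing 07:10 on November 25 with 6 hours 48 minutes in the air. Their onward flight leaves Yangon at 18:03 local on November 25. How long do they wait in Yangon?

Convert departure to UTC: 07:10 − 8:45 = 22:25 UTC on Nov 24.
Add 6 hours and 48 minutes flight time → 05:13 UTC (Nov 25).
Yangon is UTC+6:30, so local arrival = 05:13 + 6:30 = 11:43 on Nov 25.
Layover = 18:03 − 11:43 = 6 hours 20 minutes.

6 hours 20 minutes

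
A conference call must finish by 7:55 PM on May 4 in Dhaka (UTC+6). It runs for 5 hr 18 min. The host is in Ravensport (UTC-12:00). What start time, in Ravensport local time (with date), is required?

8:37 PM on May 3

Target end time in UTC: 7:55 PM − 6:00 = 1:55 PM on May 4.
Subtract 5 hours 18 minutes → start 8:37 AM UTC on May 4.
Ravensport is UTC−12:00: 8:37 AM − 12:00 = 8:37 PM on May 3.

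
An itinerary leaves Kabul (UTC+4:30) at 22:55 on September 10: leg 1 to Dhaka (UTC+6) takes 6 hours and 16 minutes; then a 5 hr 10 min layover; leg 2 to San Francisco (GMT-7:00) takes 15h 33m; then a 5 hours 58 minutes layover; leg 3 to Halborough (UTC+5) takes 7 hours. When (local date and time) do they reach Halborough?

15:22 on Sep 12

Convert departure to UTC: 22:55 − 4:30 = 18:25 UTC on Sep 10.
Add 6 hours 16 minutes leg 1 → 00:41 UTC (Sep 11).
Add 5 hours 10 minutes layover in Dhaka → 05:51 UTC.
Add 15 hours 33 minutes leg 2 → 21:24 UTC.
Add 5 hours and 58 minutes layover in San Francisco → 03:22 UTC (Sep 12).
Add 7 hours leg 3 → 10:22 UTC.
Halborough is UTC+5:00, so local arrival = 10:22 + 5:00 = 15:22 on Sep 12.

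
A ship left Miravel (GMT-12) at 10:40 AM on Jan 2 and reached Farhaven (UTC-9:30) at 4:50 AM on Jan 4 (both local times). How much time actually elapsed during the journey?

39 hours 40 minutes

Departure in UTC: 10:40 AM + 12:00 = 10:40 PM on Jan 2.
Arrival in UTC: 4:50 AM + 9:30 = 2:20 PM on Jan 4.
Elapsed = 2:20 PM − 10:40 PM (+2 days) = 39 hours 40 minutes.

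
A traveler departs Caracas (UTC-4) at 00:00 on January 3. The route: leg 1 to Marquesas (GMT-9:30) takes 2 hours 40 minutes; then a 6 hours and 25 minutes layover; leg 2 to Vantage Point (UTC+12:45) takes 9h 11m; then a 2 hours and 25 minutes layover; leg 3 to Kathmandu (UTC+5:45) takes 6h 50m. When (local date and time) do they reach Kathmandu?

Convert departure to UTC: 00:00 + 4:00 = 04:00 UTC on Jan 3.
Add 2 hours and 40 minutes leg 1 → 06:40 UTC.
Add 6 hours 25 minutes layover in Marquesas → 13:05 UTC.
Add 9 hours 11 minutes leg 2 → 22:16 UTC.
Add 2 hours 25 minutes layover in Vantage Point → 00:41 UTC (Jan 4).
Add 6 hours and 50 minutes leg 3 → 07:31 UTC.
Kathmandu is UTC+5:45, so local arrival = 07:31 + 5:45 = 13:16 on Jan 4.

13:16 on January 4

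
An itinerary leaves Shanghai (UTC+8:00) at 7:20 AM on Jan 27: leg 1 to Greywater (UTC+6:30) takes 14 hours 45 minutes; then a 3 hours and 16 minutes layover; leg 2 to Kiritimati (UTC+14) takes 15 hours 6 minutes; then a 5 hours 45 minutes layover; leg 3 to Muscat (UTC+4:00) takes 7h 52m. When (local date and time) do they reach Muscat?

Convert departure to UTC: 7:20 AM − 8:00 = 11:20 PM UTC on Jan 26.
Add 14 hours and 45 minutes leg 1 → 2:05 PM UTC (Jan 27).
Add 3 hours 16 minutes layover in Greywater → 5:21 PM UTC.
Add 15 hours 6 minutes leg 2 → 8:27 AM UTC (Jan 28).
Add 5 hours and 45 minutes layover in Kiritimati → 2:12 PM UTC.
Add 7 hours 52 minutes leg 3 → 10:04 PM UTC.
Muscat is UTC+4:00, so local arrival = 10:04 PM + 4:00 = 2:04 AM on Jan 29.

2:04 AM on Jan 29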